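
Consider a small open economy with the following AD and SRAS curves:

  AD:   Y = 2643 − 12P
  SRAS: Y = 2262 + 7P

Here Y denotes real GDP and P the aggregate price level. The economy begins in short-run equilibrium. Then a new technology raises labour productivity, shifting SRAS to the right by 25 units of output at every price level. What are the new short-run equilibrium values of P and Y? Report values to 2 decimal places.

P = 18.74, Y = 2418.16

This is a positive supply shock: SRAS shifts right.
New SRAS: Y = 2287 + 7P.
Set AD = SRAS: 2643 − 12P = 2287 + 7P, so 356 = 19P and P = 18.74.
Substituting into AD, Y = 2418.16.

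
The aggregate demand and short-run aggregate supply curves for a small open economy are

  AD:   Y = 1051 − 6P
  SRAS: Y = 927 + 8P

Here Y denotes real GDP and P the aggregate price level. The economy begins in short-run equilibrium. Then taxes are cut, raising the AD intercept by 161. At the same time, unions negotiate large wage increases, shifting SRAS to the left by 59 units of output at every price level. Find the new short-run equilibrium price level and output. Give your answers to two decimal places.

After both shocks: AD is Y = 1212 − 6P and SRAS is Y = 868 + 8P.
Setting them equal: 344 = 14P, so P = 24.57.
Substituting into AD, Y = 1064.57.

P = 24.57, Y = 1064.57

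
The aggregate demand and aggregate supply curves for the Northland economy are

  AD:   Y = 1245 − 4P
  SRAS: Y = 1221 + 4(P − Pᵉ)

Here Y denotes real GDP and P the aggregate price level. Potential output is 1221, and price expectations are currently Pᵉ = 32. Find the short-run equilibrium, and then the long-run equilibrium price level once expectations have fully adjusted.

Short run: with Pᵉ = 32, SRAS is Y = 1093 + 4P. Setting AD = SRAS gives 152 = 8P, so P = 19 and Y = 1245 − 4·19 = 1169.
Output 1169 is below potential 1221, so over time expected prices fall and SRAS shifts right until Y returns to 1221.
Long run: Y = 1221 on the AD curve gives 1221 = 1245 − 4P, so P = 6.

Short run: P = 19, Y = 1169. Long run: P = 6.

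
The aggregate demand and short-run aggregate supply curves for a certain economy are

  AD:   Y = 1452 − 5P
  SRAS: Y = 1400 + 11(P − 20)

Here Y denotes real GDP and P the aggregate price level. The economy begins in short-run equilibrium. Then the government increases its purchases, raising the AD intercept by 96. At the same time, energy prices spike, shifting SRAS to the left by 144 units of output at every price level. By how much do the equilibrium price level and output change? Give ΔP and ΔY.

After both shocks: AD is Y = 1548 − 5P and SRAS is Y = 1036 + 11P.
Setting them equal: 512 = 16P, so P = 32.
Y = 1548 − 5·32 = 1388.
Initially P = 17, Y = 1367, so ΔP = +15 and ΔY = +21.

ΔP = +15, ΔY = +21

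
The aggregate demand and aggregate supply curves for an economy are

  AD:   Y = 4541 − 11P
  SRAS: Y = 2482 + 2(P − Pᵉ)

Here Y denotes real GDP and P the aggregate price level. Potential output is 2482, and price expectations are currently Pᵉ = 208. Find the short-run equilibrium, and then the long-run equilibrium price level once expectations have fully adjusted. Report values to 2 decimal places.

Short run: with Pᵉ = 208, SRAS is Y = 2066 + 2P. Setting AD = SRAS gives 2475 = 13P, so P = 190.38 and Y = 4541 − 11P = 2446.77.
Output 2446.77 is below potential 2482, so over time expected prices fall and SRAS shifts right until Y returns to 2482.
Long run: Y = 2482 on the AD curve gives 2482 = 4541 − 11P, so P = 187.18.

Short run: P = 190.38, Y = 2446.77. Long run: P = 187.18.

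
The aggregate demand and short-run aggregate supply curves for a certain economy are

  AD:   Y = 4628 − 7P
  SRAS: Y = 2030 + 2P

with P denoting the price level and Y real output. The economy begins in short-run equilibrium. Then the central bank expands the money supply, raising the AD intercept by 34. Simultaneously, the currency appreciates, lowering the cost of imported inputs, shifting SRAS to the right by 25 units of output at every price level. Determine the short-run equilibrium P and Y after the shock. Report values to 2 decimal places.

P = 289.67, Y = 2634.33

After both shocks: AD is Y = 4662 − 7P and SRAS is Y = 2055 + 2P.
Setting them equal: 2607 = 9P, so P = 289.67.
Substituting into AD, Y = 2634.33.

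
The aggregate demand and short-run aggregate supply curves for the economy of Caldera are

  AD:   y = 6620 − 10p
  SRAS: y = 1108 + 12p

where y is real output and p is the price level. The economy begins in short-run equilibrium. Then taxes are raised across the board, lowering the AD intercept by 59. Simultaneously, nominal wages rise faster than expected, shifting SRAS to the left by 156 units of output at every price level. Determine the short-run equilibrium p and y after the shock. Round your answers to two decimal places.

After both shocks: AD is y = 6561 − 10p and SRAS is y = 952 + 12p.
Setting them equal: 5609 = 22p, so p = 254.95.
Substituting into AD, y = 4011.45.

p = 254.95, y = 4011.45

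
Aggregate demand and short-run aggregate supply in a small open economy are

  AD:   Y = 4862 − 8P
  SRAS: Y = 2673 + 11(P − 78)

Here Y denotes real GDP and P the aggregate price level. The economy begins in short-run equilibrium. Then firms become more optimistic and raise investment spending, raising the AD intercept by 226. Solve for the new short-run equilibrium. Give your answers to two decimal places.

This is a positive demand shock: AD shifts right.
New AD: Y = 5088 − 8P.
SRAS can be written Y = 1815 + 11P.
Set AD = SRAS: 5088 − 8P = 1815 + 11P, so 3273 = 19P and P = 172.26.
Substituting into AD, Y = 3709.89.

P = 172.26, Y = 3709.89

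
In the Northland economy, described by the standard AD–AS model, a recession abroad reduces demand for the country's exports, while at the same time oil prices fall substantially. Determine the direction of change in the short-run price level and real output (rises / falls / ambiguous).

The first event is a negative demand shock: AD shifts left, which by itself pushes P down and Y down.
The second is a favourable supply shock: SRAS shifts right, which by itself pushes P down and Y up.
Both shocks push P down, so P falls. The two shocks push Y in opposite directions, so the effect on Y is ambiguous.

Price level: falls; output: ambiguous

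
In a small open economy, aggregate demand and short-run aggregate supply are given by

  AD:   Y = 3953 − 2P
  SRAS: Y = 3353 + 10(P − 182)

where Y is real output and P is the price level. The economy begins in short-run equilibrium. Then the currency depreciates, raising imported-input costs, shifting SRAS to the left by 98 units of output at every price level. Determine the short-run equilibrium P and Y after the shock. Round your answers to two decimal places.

This is a negative supply shock: SRAS shifts left.
New SRAS: Y = 1435 + 10P.
Set AD = SRAS: 3953 − 2P = 1435 + 10P, so 2518 = 12P and P = 209.83.
Substituting into AD, Y = 3533.33.

P = 209.83, Y = 3533.33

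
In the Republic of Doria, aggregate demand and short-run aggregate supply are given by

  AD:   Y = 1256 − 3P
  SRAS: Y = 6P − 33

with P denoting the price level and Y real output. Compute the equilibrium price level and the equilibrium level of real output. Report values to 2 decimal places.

Set AD = SRAS: 1256 − 3P = 6P − 33, so 1289 = 9P and P = 143.22.
Substituting into AD, Y = 1256 − 3P = 826.33.

P = 143.22, Y = 826.33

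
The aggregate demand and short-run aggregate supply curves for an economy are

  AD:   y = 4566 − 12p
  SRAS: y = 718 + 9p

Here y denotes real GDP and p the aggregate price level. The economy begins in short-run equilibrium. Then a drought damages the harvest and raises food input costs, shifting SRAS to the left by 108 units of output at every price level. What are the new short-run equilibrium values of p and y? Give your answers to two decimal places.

This is a negative supply shock: SRAS shifts left.
New SRAS: y = 610 + 9p.
Set AD = SRAS: 4566 − 12p = 610 + 9p, so 3956 = 21p and p = 188.38.
Substituting into AD, y = 2305.43.

p = 188.38, y = 2305.43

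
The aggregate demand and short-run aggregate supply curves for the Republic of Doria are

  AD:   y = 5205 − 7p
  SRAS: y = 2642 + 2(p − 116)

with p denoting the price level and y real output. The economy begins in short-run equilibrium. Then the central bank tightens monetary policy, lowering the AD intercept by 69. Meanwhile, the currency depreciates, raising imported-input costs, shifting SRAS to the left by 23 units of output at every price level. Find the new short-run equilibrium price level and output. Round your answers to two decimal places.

After both shocks: AD is y = 5136 − 7p and SRAS is y = 2387 + 2p.
Setting them equal: 2749 = 9p, so p = 305.44.
Substituting into AD, y = 2997.89.

p = 305.44, y = 2997.89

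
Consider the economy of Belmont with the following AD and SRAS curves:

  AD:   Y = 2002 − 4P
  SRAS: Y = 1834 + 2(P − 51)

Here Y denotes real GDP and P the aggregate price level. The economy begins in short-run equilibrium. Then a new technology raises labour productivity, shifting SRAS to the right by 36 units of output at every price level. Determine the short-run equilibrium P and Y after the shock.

P = 39, Y = 1846

This is a positive supply shock: SRAS shifts right.
New SRAS: Y = 1768 + 2P.
Set AD = SRAS: 2002 − 4P = 1768 + 2P, so 234 = 6P and P = 39.
Y = 2002 − 4·39 = 1846.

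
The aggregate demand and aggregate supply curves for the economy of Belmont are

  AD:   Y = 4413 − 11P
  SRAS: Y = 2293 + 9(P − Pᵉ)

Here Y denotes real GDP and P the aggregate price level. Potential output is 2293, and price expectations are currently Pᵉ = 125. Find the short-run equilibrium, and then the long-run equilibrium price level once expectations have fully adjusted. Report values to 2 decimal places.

Short run: P = 162.25, Y = 2628.25. Long run: P = 192.73.

Short run: with Pᵉ = 125, SRAS is Y = 1168 + 9P. Setting AD = SRAS gives 3245 = 20P, so P = 162.25 and Y = 4413 − 11P = 2628.25.
Output 2628.25 is above potential 2293, so over time expected prices rise and SRAS shifts left until Y returns to 2293.
Long run: Y = 2293 on the AD curve gives 2293 = 4413 − 11P, so P = 192.73.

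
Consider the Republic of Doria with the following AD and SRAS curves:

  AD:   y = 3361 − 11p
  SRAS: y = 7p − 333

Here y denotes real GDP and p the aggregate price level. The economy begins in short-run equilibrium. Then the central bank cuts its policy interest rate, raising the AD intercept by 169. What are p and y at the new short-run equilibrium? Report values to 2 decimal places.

p = 214.61, y = 1169.28

This is a positive demand shock: AD shifts right.
New AD: y = 3530 − 11p.
Set AD = SRAS: 3530 − 11p = 7p − 333, so 3863 = 18p and p = 214.61.
Substituting into AD, y = 1169.28.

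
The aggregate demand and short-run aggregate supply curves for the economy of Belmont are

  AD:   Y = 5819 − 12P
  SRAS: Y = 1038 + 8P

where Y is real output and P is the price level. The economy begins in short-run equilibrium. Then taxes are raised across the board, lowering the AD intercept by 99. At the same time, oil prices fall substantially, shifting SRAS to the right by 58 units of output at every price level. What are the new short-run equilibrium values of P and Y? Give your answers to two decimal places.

P = 231.20, Y = 2945.60

After both shocks: AD is Y = 5720 − 12P and SRAS is Y = 1096 + 8P.
Setting them equal: 4624 = 20P, so P = 231.20.
Substituting into AD, Y = 2945.60.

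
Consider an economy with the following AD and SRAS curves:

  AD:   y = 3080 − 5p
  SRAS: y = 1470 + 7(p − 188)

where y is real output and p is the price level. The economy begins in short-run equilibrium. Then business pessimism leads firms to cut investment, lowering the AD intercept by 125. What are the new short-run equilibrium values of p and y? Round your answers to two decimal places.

p = 233.42, y = 1787.92

This is a negative demand shock: AD shifts left.
New AD: y = 2955 − 5p.
SRAS can be written y = 154 + 7p.
Set AD = SRAS: 2955 − 5p = 154 + 7p, so 2801 = 12p and p = 233.42.
Substituting into AD, y = 1787.92.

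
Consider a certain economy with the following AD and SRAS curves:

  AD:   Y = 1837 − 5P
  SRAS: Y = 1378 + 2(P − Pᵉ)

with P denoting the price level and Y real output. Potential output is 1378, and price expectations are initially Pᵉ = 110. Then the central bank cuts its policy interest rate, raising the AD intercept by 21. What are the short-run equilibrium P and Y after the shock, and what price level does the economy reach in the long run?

AD shifts right: new AD is Y = 1858 − 5P. With Pᵉ = 110, SRAS is Y = 1158 + 2P.
Short run: 1858 − 5P = 1158 + 2P gives 700 = 7P, so P = 100 and Y = 1858 − 5·100 = 1358.
Y = 1358 is below potential 1378; expectations adjust and SRAS shifts right until Y = 1378.
Long run: on the new AD curve, 1378 = 1858 − 5P gives P = 96.

Short run: P = 100, Y = 1358. Long run: P = 96.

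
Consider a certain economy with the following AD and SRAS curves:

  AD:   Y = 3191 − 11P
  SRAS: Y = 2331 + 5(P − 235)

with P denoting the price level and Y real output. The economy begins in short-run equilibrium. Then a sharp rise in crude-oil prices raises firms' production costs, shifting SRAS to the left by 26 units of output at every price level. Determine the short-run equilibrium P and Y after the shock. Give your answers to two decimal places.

This is a negative supply shock: SRAS shifts left.
New SRAS: Y = 1130 + 5P.
Set AD = SRAS: 3191 − 11P = 1130 + 5P, so 2061 = 16P and P = 128.81.
Substituting into AD, Y = 1774.06.

P = 128.81, Y = 1774.06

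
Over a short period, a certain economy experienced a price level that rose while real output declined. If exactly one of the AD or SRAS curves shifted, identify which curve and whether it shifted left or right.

P rose and Y fell. An AD shift moves P and Y in the same direction; an SRAS shift moves them in opposite directions.
Here P and Y moved in opposite directions, so the SRAS curve shifted.
Since Y fell, SRAS shifted left.

SRAS shifted left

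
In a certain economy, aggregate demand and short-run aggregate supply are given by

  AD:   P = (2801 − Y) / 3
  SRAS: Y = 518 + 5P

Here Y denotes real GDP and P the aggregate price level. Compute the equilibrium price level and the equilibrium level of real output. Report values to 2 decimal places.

P = 285.38, Y = 1944.88

Rearrange AD to Y = 2801 − 3P.
Set AD = SRAS: 2801 − 3P = 518 + 5P, so 2283 = 8P and P = 285.38.
Substituting into AD, Y = 2801 − 3P = 1944.88.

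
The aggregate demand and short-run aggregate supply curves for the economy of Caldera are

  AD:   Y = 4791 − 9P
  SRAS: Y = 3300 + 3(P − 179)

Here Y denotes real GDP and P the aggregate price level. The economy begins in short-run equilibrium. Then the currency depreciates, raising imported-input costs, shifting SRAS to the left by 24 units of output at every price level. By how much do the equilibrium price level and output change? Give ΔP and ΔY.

ΔP = +2, ΔY = -18

This is a negative supply shock: SRAS shifts left.
New SRAS: Y = 2739 + 3P.
Set AD = SRAS: 4791 − 9P = 2739 + 3P, so 2052 = 12P and P = 171.
Y = 4791 − 9·171 = 3252.
Initially P = 169, Y = 3270, so ΔP = +2 and ΔY = -18.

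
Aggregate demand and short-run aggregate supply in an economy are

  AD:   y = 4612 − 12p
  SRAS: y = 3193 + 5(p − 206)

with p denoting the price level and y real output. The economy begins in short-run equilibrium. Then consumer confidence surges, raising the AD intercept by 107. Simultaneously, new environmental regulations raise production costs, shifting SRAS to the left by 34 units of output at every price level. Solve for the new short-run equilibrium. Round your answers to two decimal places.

After both shocks: AD is y = 4719 − 12p and SRAS is y = 2129 + 5p.
Setting them equal: 2590 = 17p, so p = 152.35.
Substituting into AD, y = 2890.76.

p = 152.35, y = 2890.76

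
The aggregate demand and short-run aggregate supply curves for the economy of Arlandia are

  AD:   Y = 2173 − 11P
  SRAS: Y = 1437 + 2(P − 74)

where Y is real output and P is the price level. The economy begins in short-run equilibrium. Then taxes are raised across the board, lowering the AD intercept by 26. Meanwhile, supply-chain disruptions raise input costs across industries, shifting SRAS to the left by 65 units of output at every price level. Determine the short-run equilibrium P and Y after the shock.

After both shocks: AD is Y = 2147 − 11P and SRAS is Y = 1224 + 2P.
Setting them equal: 923 = 13P, so P = 71.
Y = 2147 − 11·71 = 1366.

P = 71, Y = 1366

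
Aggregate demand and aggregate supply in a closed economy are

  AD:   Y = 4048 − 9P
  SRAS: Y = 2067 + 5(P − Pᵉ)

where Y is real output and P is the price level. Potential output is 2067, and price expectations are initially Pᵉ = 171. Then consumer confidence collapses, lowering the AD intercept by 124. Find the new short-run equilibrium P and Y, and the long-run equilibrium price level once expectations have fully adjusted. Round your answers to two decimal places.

AD shifts left: new AD is Y = 3924 − 9P. With Pᵉ = 171, SRAS is Y = 1212 + 5P.
Short run: 3924 − 9P = 1212 + 5P gives 2712 = 14P, so P = 193.71 and Y = 3924 − 9P = 2180.57.
Y = 2180.57 is above potential 2067; expectations adjust and SRAS shifts left until Y = 2067.
Long run: on the new AD curve, 2067 = 3924 − 9P gives P = 206.33.

Short run: P = 193.71, Y = 2180.57. Long run: P = 206.33.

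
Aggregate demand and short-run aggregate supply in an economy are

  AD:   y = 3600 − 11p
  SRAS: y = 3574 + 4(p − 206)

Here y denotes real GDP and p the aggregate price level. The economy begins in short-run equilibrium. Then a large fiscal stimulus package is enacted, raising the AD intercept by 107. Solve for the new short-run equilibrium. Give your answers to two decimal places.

p = 63.80, y = 3005.20

This is a positive demand shock: AD shifts right.
New AD: y = 3707 − 11p.
SRAS can be written y = 2750 + 4p.
Set AD = SRAS: 3707 − 11p = 2750 + 4p, so 957 = 15p and p = 63.80.
Substituting into AD, y = 3005.20.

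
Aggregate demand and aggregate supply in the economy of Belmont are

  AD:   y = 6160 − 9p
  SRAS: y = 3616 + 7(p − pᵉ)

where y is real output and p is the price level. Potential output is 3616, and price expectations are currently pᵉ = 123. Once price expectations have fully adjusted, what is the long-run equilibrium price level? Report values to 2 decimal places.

Long-run p = 282.67

Short run: with pᵉ = 123, SRAS is y = 2755 + 7p. Setting AD = SRAS gives 3405 = 16p, so p = 212.81 and y = 6160 − 9p = 4244.69.
Output 4244.69 is above potential 3616, so over time expected prices rise and SRAS shifts left until y returns to 3616.
Long run: y = 3616 on the AD curve gives 3616 = 6160 − 9p, so p = 282.67.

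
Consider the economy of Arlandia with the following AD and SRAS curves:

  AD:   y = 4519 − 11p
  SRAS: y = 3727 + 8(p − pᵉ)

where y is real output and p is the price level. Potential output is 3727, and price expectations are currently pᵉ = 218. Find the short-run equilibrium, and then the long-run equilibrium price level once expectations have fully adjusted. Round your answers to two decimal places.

Short run: p = 133.47, y = 3050.79. Long run: p = 72.00.

Short run: with pᵉ = 218, SRAS is y = 1983 + 8p. Setting AD = SRAS gives 2536 = 19p, so p = 133.47 and y = 4519 − 11p = 3050.79.
Output 3050.79 is below potential 3727, so over time expected prices fall and SRAS shifts right until y returns to 3727.
Long run: y = 3727 on the AD curve gives 3727 = 4519 − 11p, so p = 72.00.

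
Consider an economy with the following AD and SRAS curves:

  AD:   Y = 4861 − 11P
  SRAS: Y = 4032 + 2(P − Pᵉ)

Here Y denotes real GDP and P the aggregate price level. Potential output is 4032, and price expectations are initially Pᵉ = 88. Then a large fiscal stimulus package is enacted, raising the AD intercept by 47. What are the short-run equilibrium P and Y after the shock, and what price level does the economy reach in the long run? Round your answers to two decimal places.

Short run: P = 80.92, Y = 4017.85. Long run: P = 79.64.

AD shifts right: new AD is Y = 4908 − 11P. With Pᵉ = 88, SRAS is Y = 3856 + 2P.
Short run: 4908 − 11P = 3856 + 2P gives 1052 = 13P, so P = 80.92 and Y = 4908 − 11P = 4017.85.
Y = 4017.85 is below potential 4032; expectations adjust and SRAS shifts right until Y = 4032.
Long run: on the new AD curve, 4032 = 4908 − 11P gives P = 79.64.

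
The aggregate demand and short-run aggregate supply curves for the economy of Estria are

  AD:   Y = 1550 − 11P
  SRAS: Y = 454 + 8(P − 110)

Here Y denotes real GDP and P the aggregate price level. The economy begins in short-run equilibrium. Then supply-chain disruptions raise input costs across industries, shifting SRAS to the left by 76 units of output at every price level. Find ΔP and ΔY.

This is a negative supply shock: SRAS shifts left.
New SRAS: Y = 8P − 502.
Set AD = SRAS: 1550 − 11P = 8P − 502, so 2052 = 19P and P = 108.
Y = 1550 − 11·108 = 362.
Initially P = 104, Y = 406, so ΔP = +4 and ΔY = -44.

ΔP = +4, ΔY = -44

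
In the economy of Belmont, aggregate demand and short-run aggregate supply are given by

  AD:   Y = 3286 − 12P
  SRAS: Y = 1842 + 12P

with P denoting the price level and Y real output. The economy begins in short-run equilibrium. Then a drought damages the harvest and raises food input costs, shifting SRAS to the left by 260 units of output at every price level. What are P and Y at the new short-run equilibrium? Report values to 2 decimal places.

P = 71.00, Y = 2434.00

This is a negative supply shock: SRAS shifts left.
New SRAS: Y = 1582 + 12P.
Set AD = SRAS: 3286 − 12P = 1582 + 12P, so 1704 = 24P and P = 71.00.
Substituting into AD, Y = 2434.00.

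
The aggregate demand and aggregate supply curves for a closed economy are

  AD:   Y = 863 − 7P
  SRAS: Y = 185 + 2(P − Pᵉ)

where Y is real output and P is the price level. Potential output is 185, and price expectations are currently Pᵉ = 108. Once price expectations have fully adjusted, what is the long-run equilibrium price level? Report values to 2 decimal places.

Short run: with Pᵉ = 108, SRAS is Y = 2P − 31. Setting AD = SRAS gives 894 = 9P, so P = 99.33 and Y = 863 − 7P = 167.67.
Output 167.67 is below potential 185, so over time expected prices fall and SRAS shifts right until Y returns to 185.
Long run: Y = 185 on the AD curve gives 185 = 863 − 7P, so P = 96.86.

Long-run P = 96.86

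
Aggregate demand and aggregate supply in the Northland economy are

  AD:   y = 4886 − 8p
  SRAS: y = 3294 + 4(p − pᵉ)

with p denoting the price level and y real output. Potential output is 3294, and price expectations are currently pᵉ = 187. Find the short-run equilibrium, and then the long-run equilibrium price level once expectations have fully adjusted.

Short run: p = 195, y = 3326. Long run: p = 199.

Short run: with pᵉ = 187, SRAS is y = 2546 + 4p. Setting AD = SRAS gives 2340 = 12p, so p = 195 and y = 4886 − 8·195 = 3326.
Output 3326 is above potential 3294, so over time expected prices rise and SRAS shifts left until y returns to 3294.
Long run: y = 3294 on the AD curve gives 3294 = 4886 − 8p, so p = 199.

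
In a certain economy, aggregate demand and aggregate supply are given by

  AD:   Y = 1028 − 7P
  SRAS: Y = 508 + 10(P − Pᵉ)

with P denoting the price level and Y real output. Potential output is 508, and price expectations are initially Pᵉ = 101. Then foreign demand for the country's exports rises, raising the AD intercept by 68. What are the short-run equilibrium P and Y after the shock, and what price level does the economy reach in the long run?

AD shifts right: new AD is Y = 1096 − 7P. With Pᵉ = 101, SRAS is Y = 10P − 502.
Short run: 1096 − 7P = 10P − 502 gives 1598 = 17P, so P = 94 and Y = 1096 − 7·94 = 438.
Y = 438 is below potential 508; expectations adjust and SRAS shifts right until Y = 508.
Long run: on the new AD curve, 508 = 1096 − 7P gives P = 84.

Short run: P = 94, Y = 438. Long run: P = 84.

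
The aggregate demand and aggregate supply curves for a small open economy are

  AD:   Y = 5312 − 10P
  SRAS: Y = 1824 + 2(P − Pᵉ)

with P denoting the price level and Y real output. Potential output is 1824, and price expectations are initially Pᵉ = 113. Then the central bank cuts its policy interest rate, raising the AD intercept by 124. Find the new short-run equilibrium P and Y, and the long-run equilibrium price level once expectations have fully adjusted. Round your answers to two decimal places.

AD shifts right: new AD is Y = 5436 − 10P. With Pᵉ = 113, SRAS is Y = 1598 + 2P.
Short run: 5436 − 10P = 1598 + 2P gives 3838 = 12P, so P = 319.83 and Y = 5436 − 10P = 2237.67.
Y = 2237.67 is above potential 1824; expectations adjust and SRAS shifts left until Y = 1824.
Long run: on the new AD curve, 1824 = 5436 − 10P gives P = 361.20.

Short run: P = 319.83, Y = 2237.67. Long run: P = 361.20.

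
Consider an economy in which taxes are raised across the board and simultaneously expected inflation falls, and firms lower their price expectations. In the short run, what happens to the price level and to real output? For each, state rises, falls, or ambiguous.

Price level: falls; output: ambiguous

The first event is a negative demand shock: AD shifts left, which by itself pushes P down and Y down.
The second is a favourable supply shock: SRAS shifts right, which by itself pushes P down and Y up.
Both shocks push P down, so P falls. The two shocks push Y in opposite directions, so the effect on Y is ambiguous.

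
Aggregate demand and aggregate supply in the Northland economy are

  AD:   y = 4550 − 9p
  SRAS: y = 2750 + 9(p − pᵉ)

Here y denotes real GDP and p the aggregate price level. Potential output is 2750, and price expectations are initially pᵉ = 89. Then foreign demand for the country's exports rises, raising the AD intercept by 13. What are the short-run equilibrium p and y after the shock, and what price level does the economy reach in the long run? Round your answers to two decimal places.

Short run: p = 145.22, y = 3256.00. Long run: p = 201.44.

AD shifts right: new AD is y = 4563 − 9p. With pᵉ = 89, SRAS is y = 1949 + 9p.
Short run: 4563 − 9p = 1949 + 9p gives 2614 = 18p, so p = 145.22 and y = 4563 − 9p = 3256.00.
y = 3256.00 is above potential 2750; expectations adjust and SRAS shifts left until y = 2750.
Long run: on the new AD curve, 2750 = 4563 − 9p gives p = 201.44.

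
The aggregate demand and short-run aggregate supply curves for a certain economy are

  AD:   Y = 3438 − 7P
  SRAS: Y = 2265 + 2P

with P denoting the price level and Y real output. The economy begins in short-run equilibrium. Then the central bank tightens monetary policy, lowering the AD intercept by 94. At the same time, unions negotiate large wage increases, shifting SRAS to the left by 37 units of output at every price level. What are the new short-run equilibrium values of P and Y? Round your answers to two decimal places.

P = 124.00, Y = 2476.00

After both shocks: AD is Y = 3344 − 7P and SRAS is Y = 2228 + 2P.
Setting them equal: 1116 = 9P, so P = 124.00.
Substituting into AD, Y = 2476.00.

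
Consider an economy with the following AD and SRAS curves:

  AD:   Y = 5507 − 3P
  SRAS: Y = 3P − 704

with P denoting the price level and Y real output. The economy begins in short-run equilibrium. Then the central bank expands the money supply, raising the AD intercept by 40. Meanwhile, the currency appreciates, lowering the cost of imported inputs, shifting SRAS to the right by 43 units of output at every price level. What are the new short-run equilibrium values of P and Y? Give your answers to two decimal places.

After both shocks: AD is Y = 5547 − 3P and SRAS is Y = 3P − 661.
Setting them equal: 6208 = 6P, so P = 1034.67.
Substituting into AD, Y = 2443.00.

P = 1034.67, Y = 2443.00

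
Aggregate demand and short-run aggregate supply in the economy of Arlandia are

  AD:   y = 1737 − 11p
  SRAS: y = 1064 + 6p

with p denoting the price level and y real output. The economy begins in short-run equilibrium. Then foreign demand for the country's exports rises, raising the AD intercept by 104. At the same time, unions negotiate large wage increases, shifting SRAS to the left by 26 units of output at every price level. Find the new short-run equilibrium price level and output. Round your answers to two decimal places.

p = 47.24, y = 1321.41

After both shocks: AD is y = 1841 − 11p and SRAS is y = 1038 + 6p.
Setting them equal: 803 = 17p, so p = 47.24.
Substituting into AD, y = 1321.41.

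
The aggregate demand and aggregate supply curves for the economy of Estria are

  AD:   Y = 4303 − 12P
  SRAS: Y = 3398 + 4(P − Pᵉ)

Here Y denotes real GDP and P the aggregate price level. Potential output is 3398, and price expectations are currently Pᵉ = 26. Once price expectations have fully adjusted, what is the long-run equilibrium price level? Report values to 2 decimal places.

Short run: with Pᵉ = 26, SRAS is Y = 3294 + 4P. Setting AD = SRAS gives 1009 = 16P, so P = 63.06 and Y = 4303 − 12P = 3546.25.
Output 3546.25 is above potential 3398, so over time expected prices rise and SRAS shifts left until Y returns to 3398.
Long run: Y = 3398 on the AD curve gives 3398 = 4303 − 12P, so P = 75.42.

Long-run P = 75.42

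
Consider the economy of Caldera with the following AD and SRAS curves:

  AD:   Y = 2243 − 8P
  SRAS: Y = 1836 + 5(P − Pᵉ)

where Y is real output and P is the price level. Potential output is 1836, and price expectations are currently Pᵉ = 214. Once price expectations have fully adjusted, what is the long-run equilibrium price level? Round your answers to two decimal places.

Short run: with Pᵉ = 214, SRAS is Y = 766 + 5P. Setting AD = SRAS gives 1477 = 13P, so P = 113.62 and Y = 2243 − 8P = 1334.08.
Output 1334.08 is below potential 1836, so over time expected prices fall and SRAS shifts right until Y returns to 1836.
Long run: Y = 1836 on the AD curve gives 1836 = 2243 − 8P, so P = 50.88.

Long-run P = 50.88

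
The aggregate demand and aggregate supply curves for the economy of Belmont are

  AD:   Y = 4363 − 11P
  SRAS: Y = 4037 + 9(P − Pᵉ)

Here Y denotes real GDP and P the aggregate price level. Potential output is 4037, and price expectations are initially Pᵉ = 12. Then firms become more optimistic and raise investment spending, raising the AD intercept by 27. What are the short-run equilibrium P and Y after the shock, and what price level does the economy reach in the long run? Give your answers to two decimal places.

AD shifts right: new AD is Y = 4390 − 11P. With Pᵉ = 12, SRAS is Y = 3929 + 9P.
Short run: 4390 − 11P = 3929 + 9P gives 461 = 20P, so P = 23.05 and Y = 4390 − 11P = 4136.45.
Y = 4136.45 is above potential 4037; expectations adjust and SRAS shifts left until Y = 4037.
Long run: on the new AD curve, 4037 = 4390 − 11P gives P = 32.09.

Short run: P = 23.05, Y = 4136.45. Long run: P = 32.09.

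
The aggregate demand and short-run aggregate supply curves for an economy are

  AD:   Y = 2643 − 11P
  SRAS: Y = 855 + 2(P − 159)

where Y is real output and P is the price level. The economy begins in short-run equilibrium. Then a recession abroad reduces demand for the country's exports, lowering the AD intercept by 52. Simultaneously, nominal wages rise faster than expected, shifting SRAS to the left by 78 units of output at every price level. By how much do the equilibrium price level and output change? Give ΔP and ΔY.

After both shocks: AD is Y = 2591 − 11P and SRAS is Y = 459 + 2P.
Setting them equal: 2132 = 13P, so P = 164.
Y = 2591 − 11·164 = 787.
Initially P = 162, Y = 861, so ΔP = +2 and ΔY = -74.

ΔP = +2, ΔY = -74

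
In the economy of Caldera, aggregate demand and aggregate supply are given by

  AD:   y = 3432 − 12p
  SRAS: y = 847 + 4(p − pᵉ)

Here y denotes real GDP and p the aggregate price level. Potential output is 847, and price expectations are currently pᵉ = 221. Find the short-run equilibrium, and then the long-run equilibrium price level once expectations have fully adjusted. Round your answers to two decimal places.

Short run: p = 216.81, y = 830.25. Long run: p = 215.42.

Short run: with pᵉ = 221, SRAS is y = 4p − 37. Setting AD = SRAS gives 3469 = 16p, so p = 216.81 and y = 3432 − 12p = 830.25.
Output 830.25 is below potential 847, so over time expected prices fall and SRAS shifts right until y returns to 847.
Long run: y = 847 on the AD curve gives 847 = 3432 − 12p, so p = 215.42.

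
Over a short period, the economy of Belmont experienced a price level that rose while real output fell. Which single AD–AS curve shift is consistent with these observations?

P rose and Y fell. An AD shift moves P and Y in the same direction; an SRAS shift moves them in opposite directions.
Here P and Y moved in opposite directions, so the SRAS curve shifted.
Since Y fell, SRAS shifted left.

SRAS shifted left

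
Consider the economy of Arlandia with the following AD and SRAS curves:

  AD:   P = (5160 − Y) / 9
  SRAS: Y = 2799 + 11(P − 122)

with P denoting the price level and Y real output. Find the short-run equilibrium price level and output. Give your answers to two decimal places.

P = 185.15, Y = 3493.65

Write SRAS as Y = 2799 + 11P − 1342 = 1457 + 11P.
Rearrange AD to Y = 5160 − 9P.
Set AD = SRAS: 5160 − 9P = 1457 + 11P, so 3703 = 20P and P = 185.15.
Substituting into AD, Y = 5160 − 9P = 3493.65.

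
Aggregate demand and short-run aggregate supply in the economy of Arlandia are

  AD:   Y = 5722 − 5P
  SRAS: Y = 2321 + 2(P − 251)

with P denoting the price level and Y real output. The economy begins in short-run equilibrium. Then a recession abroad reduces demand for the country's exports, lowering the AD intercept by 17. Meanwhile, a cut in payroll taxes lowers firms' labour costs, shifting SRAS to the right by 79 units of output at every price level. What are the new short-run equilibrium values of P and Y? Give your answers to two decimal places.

P = 543.86, Y = 2985.71

After both shocks: AD is Y = 5705 − 5P and SRAS is Y = 1898 + 2P.
Setting them equal: 3807 = 7P, so P = 543.86.
Substituting into AD, Y = 2985.71.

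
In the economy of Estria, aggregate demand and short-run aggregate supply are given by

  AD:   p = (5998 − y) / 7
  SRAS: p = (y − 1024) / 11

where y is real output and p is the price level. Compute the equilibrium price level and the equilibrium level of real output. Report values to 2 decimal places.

Rearrange AD to y = 5998 − 7p.
Rearrange SRAS to y = 1024 + 11p.
Set AD = SRAS: 5998 − 7p = 1024 + 11p, so 4974 = 18p and p = 276.33.
Substituting into AD, y = 5998 − 7p = 4063.67.

p = 276.33, y = 4063.67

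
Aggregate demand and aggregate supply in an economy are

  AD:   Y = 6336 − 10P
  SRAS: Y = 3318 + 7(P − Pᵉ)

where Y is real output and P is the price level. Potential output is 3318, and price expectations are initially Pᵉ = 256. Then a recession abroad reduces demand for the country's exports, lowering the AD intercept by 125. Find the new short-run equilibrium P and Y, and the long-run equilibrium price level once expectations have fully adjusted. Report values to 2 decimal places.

AD shifts left: new AD is Y = 6211 − 10P. With Pᵉ = 256, SRAS is Y = 1526 + 7P.
Short run: 6211 − 10P = 1526 + 7P gives 4685 = 17P, so P = 275.59 and Y = 6211 − 10P = 3455.12.
Y = 3455.12 is above potential 3318; expectations adjust and SRAS shifts left until Y = 3318.
Long run: on the new AD curve, 3318 = 6211 − 10P gives P = 289.30.

Short run: P = 275.59, Y = 3455.12. Long run: P = 289.30.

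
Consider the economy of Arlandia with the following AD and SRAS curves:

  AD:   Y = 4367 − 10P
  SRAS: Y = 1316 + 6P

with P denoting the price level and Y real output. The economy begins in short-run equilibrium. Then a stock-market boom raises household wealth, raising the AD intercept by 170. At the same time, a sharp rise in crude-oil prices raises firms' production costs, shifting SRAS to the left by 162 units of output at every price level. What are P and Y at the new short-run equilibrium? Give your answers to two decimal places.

After both shocks: AD is Y = 4537 − 10P and SRAS is Y = 1154 + 6P.
Setting them equal: 3383 = 16P, so P = 211.44.
Substituting into AD, Y = 2422.63.

P = 211.44, Y = 2422.63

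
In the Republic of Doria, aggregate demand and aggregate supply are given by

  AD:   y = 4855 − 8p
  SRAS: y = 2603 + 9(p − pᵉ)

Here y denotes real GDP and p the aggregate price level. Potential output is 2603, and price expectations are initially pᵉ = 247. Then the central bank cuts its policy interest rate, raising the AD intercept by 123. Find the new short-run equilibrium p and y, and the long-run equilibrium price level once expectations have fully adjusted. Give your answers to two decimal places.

AD shifts right: new AD is y = 4978 − 8p. With pᵉ = 247, SRAS is y = 380 + 9p.
Short run: 4978 − 8p = 380 + 9p gives 4598 = 17p, so p = 270.47 and y = 4978 − 8p = 2814.24.
y = 2814.24 is above potential 2603; expectations adjust and SRAS shifts left until y = 2603.
Long run: on the new AD curve, 2603 = 4978 − 8p gives p = 296.88.

Short run: p = 270.47, y = 2814.24. Long run: p = 296.88.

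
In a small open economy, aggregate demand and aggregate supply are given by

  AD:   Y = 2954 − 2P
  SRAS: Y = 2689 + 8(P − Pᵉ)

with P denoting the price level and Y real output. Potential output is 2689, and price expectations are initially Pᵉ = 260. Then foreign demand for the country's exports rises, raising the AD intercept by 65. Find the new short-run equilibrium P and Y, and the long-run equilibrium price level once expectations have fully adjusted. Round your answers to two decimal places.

Short run: P = 241.00, Y = 2537.00. Long run: P = 165.00.

AD shifts right: new AD is Y = 3019 − 2P. With Pᵉ = 260, SRAS is Y = 609 + 8P.
Short run: 3019 − 2P = 609 + 8P gives 2410 = 10P, so P = 241.00 and Y = 3019 − 2P = 2537.00.
Y = 2537.00 is below potential 2689; expectations adjust and SRAS shifts right until Y = 2689.
Long run: on the new AD curve, 2689 = 3019 − 2P gives P = 165.00.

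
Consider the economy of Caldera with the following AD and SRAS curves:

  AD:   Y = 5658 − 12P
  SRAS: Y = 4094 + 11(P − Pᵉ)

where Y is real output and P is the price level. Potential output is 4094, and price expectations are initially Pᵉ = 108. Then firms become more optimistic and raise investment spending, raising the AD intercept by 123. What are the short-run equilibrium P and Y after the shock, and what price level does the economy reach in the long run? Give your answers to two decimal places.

AD shifts right: new AD is Y = 5781 − 12P. With Pᵉ = 108, SRAS is Y = 2906 + 11P.
Short run: 5781 − 12P = 2906 + 11P gives 2875 = 23P, so P = 125.00 and Y = 5781 − 12P = 4281.00.
Y = 4281.00 is above potential 4094; expectations adjust and SRAS shifts left until Y = 4094.
Long run: on the new AD curve, 4094 = 5781 − 12P gives P = 140.58.

Short run: P = 125.00, Y = 4281.00. Long run: P = 140.58.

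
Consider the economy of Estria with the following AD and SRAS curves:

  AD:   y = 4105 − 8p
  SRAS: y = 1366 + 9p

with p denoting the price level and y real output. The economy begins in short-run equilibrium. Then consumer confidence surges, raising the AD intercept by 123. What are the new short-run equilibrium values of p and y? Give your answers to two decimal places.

p = 168.35, y = 2881.18

This is a positive demand shock: AD shifts right.
New AD: y = 4228 − 8p.
Set AD = SRAS: 4228 − 8p = 1366 + 9p, so 2862 = 17p and p = 168.35.
Substituting into AD, y = 2881.18.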